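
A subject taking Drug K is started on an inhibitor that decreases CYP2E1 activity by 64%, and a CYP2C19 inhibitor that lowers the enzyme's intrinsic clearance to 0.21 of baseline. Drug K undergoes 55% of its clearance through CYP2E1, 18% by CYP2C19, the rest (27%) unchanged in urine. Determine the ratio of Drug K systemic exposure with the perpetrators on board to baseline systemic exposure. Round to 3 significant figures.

1.98

The CYP2E1 pathway (55% of clearance) is reduced to 0.36× activity: 0.55 × 0.36 = 0.198.
The CYP2C19 pathway (18% of clearance) drops to 0.21× activity: 0.18 × 0.21 = 0.0378.
The remaining 27% of clearance is unaffected.
Relative clearance = 0.198 + 0.0378 + 0.27 = 0.5058.
Systemic exposure ∝ 1/CL: fold-change = 1 / 0.5058 = 1.98.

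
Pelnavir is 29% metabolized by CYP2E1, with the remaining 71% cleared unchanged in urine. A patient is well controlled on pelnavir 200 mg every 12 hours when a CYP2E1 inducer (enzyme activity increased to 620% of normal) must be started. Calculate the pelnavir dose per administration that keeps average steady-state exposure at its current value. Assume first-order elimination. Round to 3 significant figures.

CYP2E1: 0.29 × 6.2 = 1.798
Other: 0.71 (unchanged)
Relative clearance = 1.798 + 0.71 = 2.508.
To maintain the same steady-state level, dose must scale with clearance: new dose = 200 × 2.508 = 502 mg.

502 mg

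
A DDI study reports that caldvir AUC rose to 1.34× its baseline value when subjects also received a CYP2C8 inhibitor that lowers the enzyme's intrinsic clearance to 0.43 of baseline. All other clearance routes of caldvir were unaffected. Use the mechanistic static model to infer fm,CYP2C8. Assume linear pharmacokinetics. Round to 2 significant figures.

0.45

CL'/CL = 1 / 1.34 = 0.7463
0.43·fm + (1 − fm) = 0.7463
fm = (0.7463 − 1) / (0.43 − 1) = 0.45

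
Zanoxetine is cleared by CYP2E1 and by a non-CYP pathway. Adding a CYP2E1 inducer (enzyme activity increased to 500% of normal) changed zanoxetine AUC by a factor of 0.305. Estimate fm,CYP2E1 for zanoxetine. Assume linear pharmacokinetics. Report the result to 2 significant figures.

CL'/CL = 1 / 0.305 = 3.279
5·fm + (1 − fm) = 3.279
fm = (3.279 − 1) / (5 − 1) = 0.57

0.57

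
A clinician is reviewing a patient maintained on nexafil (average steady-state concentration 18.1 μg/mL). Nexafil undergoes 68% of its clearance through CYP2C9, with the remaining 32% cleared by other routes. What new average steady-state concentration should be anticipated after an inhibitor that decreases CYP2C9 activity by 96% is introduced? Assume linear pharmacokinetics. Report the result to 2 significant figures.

52 μg/mL

The CYP2C9 pathway (68% of clearance) falls to 0.04× activity: 0.68 × 0.04 = 0.0272.
Non-CYP routes (32%) are unchanged.
New clearance relative to baseline: 0.0272 + 0.32 = 0.3472.
With dosing unchanged, average steady-state concentration scales as 1/CL: 18.1 / 0.3472 = 52 μg/mL.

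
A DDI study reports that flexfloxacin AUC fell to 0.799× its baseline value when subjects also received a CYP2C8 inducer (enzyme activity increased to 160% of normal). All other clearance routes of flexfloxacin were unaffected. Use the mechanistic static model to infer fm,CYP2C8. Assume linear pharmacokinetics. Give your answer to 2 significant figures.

0.42

Write x for the fraction cleared via CYP2C8. The observed AUC change means clearance rose to 1/0.799 = 1.252 of baseline.
Setting x·1.6 + (1 − x) = 1.252 and solving: x = (1.252 − 1)/(1.6 − 1) = 0.42.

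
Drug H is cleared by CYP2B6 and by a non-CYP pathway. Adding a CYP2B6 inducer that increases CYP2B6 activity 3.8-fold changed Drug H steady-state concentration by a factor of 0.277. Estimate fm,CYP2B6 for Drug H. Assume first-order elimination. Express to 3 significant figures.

Let fm be the CYP2B6 fraction. New clearance relative to baseline = fm × 3.8 + (1 − fm).
Steady-state concentration ratio = 1 / (new CL fraction), so new CL fraction = 1 / 0.277 = 3.61.
fm × 3.8 + 1 − fm = 3.61  ⇒  fm × (3.8 − 1) = 2.61  ⇒  fm = 0.932.

0.932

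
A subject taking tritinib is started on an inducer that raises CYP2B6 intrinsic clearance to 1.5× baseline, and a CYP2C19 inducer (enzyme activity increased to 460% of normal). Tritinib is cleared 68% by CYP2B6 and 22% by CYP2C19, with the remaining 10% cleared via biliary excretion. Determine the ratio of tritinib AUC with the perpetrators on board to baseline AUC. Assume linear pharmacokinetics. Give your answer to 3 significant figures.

The CYP2B6 pathway (68% of clearance) increases to 1.5× activity: 0.68 × 1.5 = 1.02.
The CYP2C19 pathway (22% of clearance) rises to 4.6× activity: 0.22 × 4.6 = 1.012.
Non-CYP routes (10%) are unchanged.
Relative clearance = 1.02 + 1.012 + 0.1 = 2.132.
Because AUC varies inversely with clearance, the combined effect is 1 / 2.132 = 0.469.

0.469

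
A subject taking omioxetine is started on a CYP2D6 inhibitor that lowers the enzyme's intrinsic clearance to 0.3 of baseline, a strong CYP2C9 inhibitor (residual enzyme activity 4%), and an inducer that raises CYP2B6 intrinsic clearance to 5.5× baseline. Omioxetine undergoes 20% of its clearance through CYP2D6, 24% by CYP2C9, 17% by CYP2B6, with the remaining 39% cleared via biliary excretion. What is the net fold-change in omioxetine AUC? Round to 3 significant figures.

The CYP2D6 pathway (20% of clearance) drops to 0.3× activity: 0.2 × 0.3 = 0.06.
The CYP2C9 pathway (24% of clearance) is reduced to 0.04× activity: 0.24 × 0.04 = 0.0096.
The CYP2B6 pathway (17% of clearance) is boosted to 5.5× activity: 0.17 × 5.5 = 0.935.
Non-CYP routes (39%) are unchanged.
New clearance relative to baseline: 0.06 + 0.0096 + 0.935 + 0.39 = 1.3946.
Net AUC ratio = 1 / 1.3946 = 0.717.

0.717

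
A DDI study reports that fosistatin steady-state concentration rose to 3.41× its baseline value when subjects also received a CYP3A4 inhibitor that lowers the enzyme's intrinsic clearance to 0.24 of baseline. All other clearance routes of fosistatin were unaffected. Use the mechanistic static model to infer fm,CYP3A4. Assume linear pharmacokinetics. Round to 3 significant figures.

Call the CYP3A4 fraction fm. After the interaction, CL_new/CL_old = fm × 0.24 + (1 − fm).
Steady-state concentration ratio = 1 / (new CL fraction), so new CL fraction = 1 / 3.41 = 0.2933.
fm × 0.24 + 1 − fm = 0.2933  ⇒  fm × (0.24 − 1) = −0.7067  ⇒  fm = 0.930.

0.930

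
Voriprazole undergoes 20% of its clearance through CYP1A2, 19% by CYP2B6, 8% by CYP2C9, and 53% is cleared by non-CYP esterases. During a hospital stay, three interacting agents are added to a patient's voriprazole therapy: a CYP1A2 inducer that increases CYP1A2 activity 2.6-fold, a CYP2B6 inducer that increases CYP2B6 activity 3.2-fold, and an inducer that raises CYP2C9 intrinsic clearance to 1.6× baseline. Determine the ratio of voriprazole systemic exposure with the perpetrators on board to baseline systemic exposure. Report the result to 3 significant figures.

0.560

The CYP1A2 pathway (20% of clearance) rises to 2.6× activity: 0.2 × 2.6 = 0.52.
The CYP2B6 pathway (19% of clearance) rises to 3.2× activity: 0.19 × 3.2 = 0.608.
The CYP2C9 pathway (8% of clearance) increases to 1.6× activity: 0.08 × 1.6 = 0.128.
Non-CYP routes (53%) are unchanged.
New clearance relative to baseline: 0.52 + 0.608 + 0.128 + 0.53 = 1.786.
Because systemic exposure varies inversely with clearance, the combined effect is 1 / 1.786 = 0.560.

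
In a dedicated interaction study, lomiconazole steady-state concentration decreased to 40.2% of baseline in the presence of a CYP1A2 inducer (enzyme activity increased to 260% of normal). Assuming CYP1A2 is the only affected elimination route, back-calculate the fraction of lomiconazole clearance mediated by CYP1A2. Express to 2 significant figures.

0.93

CL'/CL = 1 / 0.402 = 2.488
2.6·fm + (1 − fm) = 2.488
fm = (2.488 − 1) / (2.6 − 1) = 0.93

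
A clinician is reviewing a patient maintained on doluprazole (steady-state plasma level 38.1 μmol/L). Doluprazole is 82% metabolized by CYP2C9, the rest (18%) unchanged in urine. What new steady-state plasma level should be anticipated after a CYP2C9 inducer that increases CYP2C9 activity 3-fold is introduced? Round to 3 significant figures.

The CYP2C9 pathway (82% of clearance) rises to 3× activity: 0.82 × 3 = 2.46.
The remaining 18% of clearance is unaffected.
Relative clearance = 2.46 + 0.18 = 2.64.
Steady-state plasma level ∝ 1/CL, so new value = 38.1 / 2.64 = 14.4 μmol/L.

14.4 μmol/L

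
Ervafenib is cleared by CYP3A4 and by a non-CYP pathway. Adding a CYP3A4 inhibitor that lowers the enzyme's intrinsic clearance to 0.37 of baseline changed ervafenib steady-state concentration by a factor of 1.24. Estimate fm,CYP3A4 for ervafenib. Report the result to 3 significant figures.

0.307

Call the CYP3A4 fraction fm. After the interaction, CL_new/CL_old = fm × 0.37 + (1 − fm).
Steady-state concentration ratio = 1 / (new CL fraction), so new CL fraction = 1 / 1.24 = 0.8065.
fm × 0.37 + 1 − fm = 0.8065  ⇒  fm × (0.37 − 1) = −0.1935  ⇒  fm = 0.307.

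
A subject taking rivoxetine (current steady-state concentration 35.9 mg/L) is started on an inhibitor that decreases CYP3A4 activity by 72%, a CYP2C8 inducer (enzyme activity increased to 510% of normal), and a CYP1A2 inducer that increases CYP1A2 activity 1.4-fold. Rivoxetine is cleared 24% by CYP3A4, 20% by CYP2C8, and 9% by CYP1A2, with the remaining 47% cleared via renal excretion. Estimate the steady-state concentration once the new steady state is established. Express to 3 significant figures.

21.3 mg/L

CYP3A4: 0.24 × 0.28 = 0.0672
CYP2C8: 0.2 × 5.1 = 1.02
CYP1A2: 0.09 × 1.4 = 0.126
Other: 0.47 (unchanged)
New clearance relative to baseline: 0.0672 + 1.02 + 0.126 + 0.47 = 1.6832.
New steady-state concentration = 35.9 / 1.6832 = 21.3 mg/L (concentration scales inversely with clearance).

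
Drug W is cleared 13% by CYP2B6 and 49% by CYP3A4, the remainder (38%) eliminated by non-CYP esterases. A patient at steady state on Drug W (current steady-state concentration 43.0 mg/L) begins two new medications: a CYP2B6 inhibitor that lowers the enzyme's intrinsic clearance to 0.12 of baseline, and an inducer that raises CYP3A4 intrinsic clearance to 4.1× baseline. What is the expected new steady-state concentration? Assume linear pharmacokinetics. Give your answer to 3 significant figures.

17.9 mg/L

The CYP2B6 pathway (13% of clearance) drops to 0.12× activity: 0.13 × 0.12 = 0.0156.
The CYP3A4 pathway (49% of clearance) rises to 4.1× activity: 0.49 × 4.1 = 2.009.
The remaining 38% of clearance is unaffected.
New clearance relative to baseline: 0.0156 + 2.009 + 0.38 = 2.4046.
New steady-state concentration = 43.0 / 2.4046 = 17.9 mg/L (concentration scales inversely with clearance).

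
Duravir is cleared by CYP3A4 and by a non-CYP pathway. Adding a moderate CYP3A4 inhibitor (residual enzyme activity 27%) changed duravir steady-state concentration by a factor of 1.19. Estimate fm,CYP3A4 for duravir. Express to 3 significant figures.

0.219

CL'/CL = 1 / 1.19 = 0.8403
0.27·fm + (1 − fm) = 0.8403
fm = (0.8403 − 1) / (0.27 − 1) = 0.219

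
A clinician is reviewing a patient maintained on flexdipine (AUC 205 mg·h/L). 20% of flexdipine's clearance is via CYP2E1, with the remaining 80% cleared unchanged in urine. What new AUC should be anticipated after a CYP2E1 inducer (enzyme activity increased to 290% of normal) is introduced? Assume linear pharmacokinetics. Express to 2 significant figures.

CYP2E1: 0.2 × 2.9 = 0.58
Other: 0.8 (unchanged)
New clearance relative to baseline: 0.58 + 0.8 = 1.38.
With dosing unchanged, AUC scales as 1/CL: 205 / 1.38 = 1.5 × 10² mg·h/L.

1.5 × 10² mg·h/L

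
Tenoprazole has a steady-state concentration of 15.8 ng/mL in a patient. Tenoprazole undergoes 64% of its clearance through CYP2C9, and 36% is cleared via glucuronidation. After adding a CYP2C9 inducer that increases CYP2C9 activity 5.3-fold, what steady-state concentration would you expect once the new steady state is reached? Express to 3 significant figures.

The CYP2C9 pathway (64% of clearance) is boosted to 5.3× activity: 0.64 × 5.3 = 3.392.
Non-CYP routes (36%) are unchanged.
New clearance relative to baseline: 3.392 + 0.36 = 3.752.
Steady-state concentration ∝ 1/CL, so new value = 15.8 / 3.752 = 4.21 ng/mL.

4.21 ng/mL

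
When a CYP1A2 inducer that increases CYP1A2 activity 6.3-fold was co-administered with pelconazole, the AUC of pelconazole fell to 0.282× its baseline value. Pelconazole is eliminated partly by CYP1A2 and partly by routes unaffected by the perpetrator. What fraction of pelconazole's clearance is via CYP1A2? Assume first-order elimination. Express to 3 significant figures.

0.480

Let fm be the CYP1A2 fraction. New clearance relative to baseline = fm × 6.3 + (1 − fm).
AUC ratio = 1 / (new CL fraction), so new CL fraction = 1 / 0.282 = 3.546.
fm × 6.3 + 1 − fm = 3.546  ⇒  fm × (6.3 − 1) = 2.546  ⇒  fm = 0.480.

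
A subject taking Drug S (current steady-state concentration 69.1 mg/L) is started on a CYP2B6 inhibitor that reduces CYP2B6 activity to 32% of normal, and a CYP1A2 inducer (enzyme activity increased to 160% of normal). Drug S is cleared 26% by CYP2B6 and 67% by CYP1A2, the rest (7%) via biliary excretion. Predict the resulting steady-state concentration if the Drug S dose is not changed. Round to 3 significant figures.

CYP2B6: 0.26 × 0.32 = 0.0832
CYP1A2: 0.67 × 1.6 = 1.072
Other: 0.07 (unchanged)
New clearance relative to baseline: 0.0832 + 1.072 + 0.07 = 1.2252.
New steady-state concentration = 69.1 / 1.2252 = 56.4 mg/L (concentration scales inversely with clearance).

56.4 mg/L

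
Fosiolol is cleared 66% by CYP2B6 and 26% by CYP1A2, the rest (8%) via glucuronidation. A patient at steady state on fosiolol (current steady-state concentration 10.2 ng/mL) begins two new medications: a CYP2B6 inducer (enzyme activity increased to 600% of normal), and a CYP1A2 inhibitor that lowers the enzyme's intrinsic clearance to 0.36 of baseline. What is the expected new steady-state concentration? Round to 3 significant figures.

2.47 ng/mL

The CYP2B6 pathway (66% of clearance) is boosted to 6× activity: 0.66 × 6 = 3.96.
The CYP1A2 pathway (26% of clearance) drops to 0.36× activity: 0.26 × 0.36 = 0.0936.
The remaining 8% of clearance is unaffected.
New clearance relative to baseline: 3.96 + 0.0936 + 0.08 = 4.1336.
New steady-state concentration = 10.2 / 4.1336 = 2.47 ng/mL (concentration scales inversely with clearance).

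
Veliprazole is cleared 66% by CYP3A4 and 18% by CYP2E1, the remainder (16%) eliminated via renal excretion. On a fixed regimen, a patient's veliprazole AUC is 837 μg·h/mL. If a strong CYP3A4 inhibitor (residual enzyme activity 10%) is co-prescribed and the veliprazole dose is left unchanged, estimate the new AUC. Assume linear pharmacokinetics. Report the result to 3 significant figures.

The CYP3A4 pathway (66% of clearance) is reduced to 0.1× activity: 0.66 × 0.1 = 0.066.
CYP2E1 (18%) and the residual 16% are unaffected.
New clearance relative to baseline: 0.066 + 0.18 + 0.16 = 0.406.
New AUC = baseline ÷ relative clearance = 837 / 0.406 = 2.06 × 10³ μg·h/mL.

2.06 × 10³ μg·h/mL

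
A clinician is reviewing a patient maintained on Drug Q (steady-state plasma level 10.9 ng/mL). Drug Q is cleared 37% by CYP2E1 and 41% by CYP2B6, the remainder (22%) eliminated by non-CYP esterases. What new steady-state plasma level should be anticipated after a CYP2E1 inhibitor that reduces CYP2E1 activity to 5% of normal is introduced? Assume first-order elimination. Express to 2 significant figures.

The CYP2E1 pathway (37% of clearance) is reduced to 0.05× activity: 0.37 × 0.05 = 0.0185.
CYP2B6 (41%) and the residual 22% are unaffected.
CL_new/CL_old = 0.0185 + 0.41 + 0.22 = 0.6485.
Steady-state plasma level ∝ 1/CL, so new value = 10.9 / 0.6485 = 17 ng/mL.

17 ng/mL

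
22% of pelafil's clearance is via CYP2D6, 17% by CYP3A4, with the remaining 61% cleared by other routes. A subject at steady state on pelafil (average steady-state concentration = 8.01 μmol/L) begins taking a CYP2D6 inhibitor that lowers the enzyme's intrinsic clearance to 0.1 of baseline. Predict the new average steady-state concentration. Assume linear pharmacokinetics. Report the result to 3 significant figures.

The CYP2D6 pathway (22% of clearance) falls to 0.1× activity: 0.22 × 0.1 = 0.022.
CYP3A4 (17%) and the residual 61% are unaffected.
New clearance relative to baseline: 0.022 + 0.17 + 0.61 = 0.802.
New average steady-state concentration = baseline ÷ relative clearance = 8.01 / 0.802 = 9.99 μmol/L.

9.99 μmol/L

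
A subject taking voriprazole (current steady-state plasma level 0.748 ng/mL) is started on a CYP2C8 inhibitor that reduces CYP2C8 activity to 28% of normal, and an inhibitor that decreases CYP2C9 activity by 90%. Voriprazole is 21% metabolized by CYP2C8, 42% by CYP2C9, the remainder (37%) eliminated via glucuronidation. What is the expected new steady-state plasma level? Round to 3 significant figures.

The CYP2C8 pathway (21% of clearance) drops to 0.28× activity: 0.21 × 0.28 = 0.0588.
The CYP2C9 pathway (42% of clearance) falls to 0.1× activity: 0.42 × 0.1 = 0.042.
The remaining 37% of clearance is unaffected.
CL_new/CL_old = 0.0588 + 0.042 + 0.37 = 0.4708.
Steady-state plasma level ∝ 1/CL: new value = 0.748 / 0.4708 = 1.59 ng/mL.

1.59 ng/mL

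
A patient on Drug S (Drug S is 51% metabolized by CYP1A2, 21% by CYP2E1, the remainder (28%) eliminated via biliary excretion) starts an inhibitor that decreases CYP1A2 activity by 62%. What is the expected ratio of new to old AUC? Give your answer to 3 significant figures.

1.46

The CYP1A2 pathway (51% of clearance) falls to 0.38× activity: 0.51 × 0.38 = 0.1938.
CYP2E1 (21%) and the residual 28% are unaffected.
Relative clearance = 0.1938 + 0.21 + 0.28 = 0.6838.
AUC is inversely proportional to clearance, so the fold-change is 1 / 0.6838 = 1.46.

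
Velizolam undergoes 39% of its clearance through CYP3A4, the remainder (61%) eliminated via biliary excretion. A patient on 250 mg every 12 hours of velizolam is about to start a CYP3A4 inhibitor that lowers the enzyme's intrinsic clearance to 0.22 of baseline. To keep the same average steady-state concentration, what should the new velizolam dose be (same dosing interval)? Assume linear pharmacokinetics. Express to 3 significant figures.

The CYP3A4 pathway (39% of clearance) drops to 0.22× activity: 0.39 × 0.22 = 0.0858.
The remaining 61% of clearance is unaffected.
Relative clearance = 0.0858 + 0.61 = 0.6958.
To maintain the same steady-state level, dose must scale with clearance: new dose = 250 × 0.6958 = 174 mg.

174 mg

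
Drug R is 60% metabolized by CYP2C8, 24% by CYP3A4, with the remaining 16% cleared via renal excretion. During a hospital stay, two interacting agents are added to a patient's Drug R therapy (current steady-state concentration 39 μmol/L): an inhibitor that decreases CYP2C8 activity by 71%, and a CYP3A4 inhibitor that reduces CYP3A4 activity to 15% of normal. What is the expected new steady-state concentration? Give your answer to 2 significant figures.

1.1 × 10² μmol/L

The CYP2C8 pathway (60% of clearance) falls to 0.29× activity: 0.6 × 0.29 = 0.174.
The CYP3A4 pathway (24% of clearance) falls to 0.15× activity: 0.24 × 0.15 = 0.036.
Non-CYP routes (16%) are unchanged.
CL_new/CL_old = 0.174 + 0.036 + 0.16 = 0.37.
Steady-state concentration ∝ 1/CL: new value = 39 / 0.37 = 1.1 × 10² μmol/L.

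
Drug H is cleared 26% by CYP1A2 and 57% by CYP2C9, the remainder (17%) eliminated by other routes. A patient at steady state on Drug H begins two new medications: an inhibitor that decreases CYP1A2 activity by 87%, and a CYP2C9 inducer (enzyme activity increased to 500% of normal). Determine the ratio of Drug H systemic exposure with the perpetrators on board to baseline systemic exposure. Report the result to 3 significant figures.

0.327

The CYP1A2 pathway (26% of clearance) drops to 0.13× activity: 0.26 × 0.13 = 0.0338.
The CYP2C9 pathway (57% of clearance) rises to 5× activity: 0.57 × 5 = 2.85.
Non-CYP routes (17%) are unchanged.
Relative clearance = 0.0338 + 2.85 + 0.17 = 3.0538.
Net systemic exposure ratio = 1 / 3.0538 = 0.327.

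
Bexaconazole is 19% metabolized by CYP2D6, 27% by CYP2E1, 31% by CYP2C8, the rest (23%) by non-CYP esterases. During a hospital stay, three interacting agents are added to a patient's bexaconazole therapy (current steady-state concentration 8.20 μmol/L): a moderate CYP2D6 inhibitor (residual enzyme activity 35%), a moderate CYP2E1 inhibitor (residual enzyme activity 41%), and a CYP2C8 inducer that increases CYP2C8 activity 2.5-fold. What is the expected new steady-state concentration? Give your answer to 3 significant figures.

CYP2D6: 0.19 × 0.35 = 0.0665
CYP2E1: 0.27 × 0.41 = 0.1107
CYP2C8: 0.31 × 2.5 = 0.775
Other: 0.23 (unchanged)
Relative clearance = 0.0665 + 0.1107 + 0.775 + 0.23 = 1.1822.
New steady-state concentration = 8.20 / 1.1822 = 6.94 μmol/L (concentration scales inversely with clearance).

6.94 μmol/L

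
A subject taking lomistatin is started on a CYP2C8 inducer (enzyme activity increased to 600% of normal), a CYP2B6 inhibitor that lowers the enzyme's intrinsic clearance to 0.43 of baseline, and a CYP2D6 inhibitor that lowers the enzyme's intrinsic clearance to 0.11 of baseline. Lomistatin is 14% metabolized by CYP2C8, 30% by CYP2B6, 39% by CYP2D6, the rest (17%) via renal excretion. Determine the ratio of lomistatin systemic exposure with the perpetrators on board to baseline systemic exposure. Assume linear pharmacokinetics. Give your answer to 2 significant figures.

The CYP2C8 pathway (14% of clearance) is boosted to 6× activity: 0.14 × 6 = 0.84.
The CYP2B6 pathway (30% of clearance) drops to 0.43× activity: 0.3 × 0.43 = 0.129.
The CYP2D6 pathway (39% of clearance) falls to 0.11× activity: 0.39 × 0.11 = 0.0429.
Non-CYP routes (17%) are unchanged.
CL_new/CL_old = 0.84 + 0.129 + 0.0429 + 0.17 = 1.1819.
Because systemic exposure varies inversely with clearance, the combined effect is 1 / 1.1819 = 0.85.

0.85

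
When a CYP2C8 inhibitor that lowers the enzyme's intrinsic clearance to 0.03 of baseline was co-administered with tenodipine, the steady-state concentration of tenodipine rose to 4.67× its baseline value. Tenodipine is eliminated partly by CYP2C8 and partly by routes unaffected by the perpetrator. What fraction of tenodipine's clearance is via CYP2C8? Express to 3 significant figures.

Let fm be the CYP2C8 fraction. New clearance relative to baseline = fm × 0.03 + (1 − fm).
Steady-state concentration ratio = 1 / (new CL fraction), so new CL fraction = 1 / 4.67 = 0.2141.
fm × 0.03 + 1 − fm = 0.2141  ⇒  fm × (0.03 − 1) = −0.7859  ⇒  fm = 0.810.

0.810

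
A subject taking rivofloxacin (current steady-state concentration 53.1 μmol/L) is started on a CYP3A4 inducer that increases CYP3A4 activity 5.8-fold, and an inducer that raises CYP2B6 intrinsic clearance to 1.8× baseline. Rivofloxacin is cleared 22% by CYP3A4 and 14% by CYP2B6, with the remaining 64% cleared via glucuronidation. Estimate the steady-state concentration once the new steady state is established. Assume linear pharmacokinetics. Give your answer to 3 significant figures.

The CYP3A4 pathway (22% of clearance) is boosted to 5.8× activity: 0.22 × 5.8 = 1.276.
The CYP2B6 pathway (14% of clearance) increases to 1.8× activity: 0.14 × 1.8 = 0.252.
The remaining 64% of clearance is unaffected.
CL_new/CL_old = 1.276 + 0.252 + 0.64 = 2.168.
New steady-state concentration = 53.1 / 2.168 = 24.5 μmol/L (concentration scales inversely with clearance).

24.5 μmol/L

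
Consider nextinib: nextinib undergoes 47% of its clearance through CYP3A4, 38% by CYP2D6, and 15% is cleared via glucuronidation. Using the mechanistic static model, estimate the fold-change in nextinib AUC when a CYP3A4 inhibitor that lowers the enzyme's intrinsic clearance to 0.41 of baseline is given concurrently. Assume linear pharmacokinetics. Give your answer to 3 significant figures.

CYP3A4: 0.47 × 0.41 = 0.1927
CYP2D6: 0.38 (unchanged)
Other: 0.15 (unchanged)
New clearance relative to baseline: 0.1927 + 0.38 + 0.15 = 0.7227.
Since AUC ∝ 1/CL, the ratio is 1 / 0.7227 = 1.38.

1.38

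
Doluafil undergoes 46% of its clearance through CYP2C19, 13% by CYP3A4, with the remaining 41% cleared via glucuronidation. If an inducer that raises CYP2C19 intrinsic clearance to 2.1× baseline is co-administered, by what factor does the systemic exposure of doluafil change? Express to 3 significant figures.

0.664

The CYP2C19 pathway (46% of clearance) increases to 2.1× activity: 0.46 × 2.1 = 0.966.
CYP3A4 (13%) and the residual 41% are unaffected.
Relative clearance = 0.966 + 0.13 + 0.41 = 1.506.
Systemic exposure is inversely proportional to clearance, so the fold-change is 1 / 1.506 = 0.664.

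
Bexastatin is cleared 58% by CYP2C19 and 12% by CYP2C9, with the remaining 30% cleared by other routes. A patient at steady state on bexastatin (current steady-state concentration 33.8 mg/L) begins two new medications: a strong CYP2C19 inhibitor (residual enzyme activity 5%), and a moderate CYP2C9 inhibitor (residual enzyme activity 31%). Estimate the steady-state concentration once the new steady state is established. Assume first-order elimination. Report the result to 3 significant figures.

CYP2C19: 0.58 × 0.05 = 0.029
CYP2C9: 0.12 × 0.31 = 0.0372
Other: 0.3 (unchanged)
CL_new/CL_old = 0.029 + 0.0372 + 0.3 = 0.3662.
Dividing the baseline by the relative clearance: 33.8 / 0.3662 = 92.3 mg/L.

92.3 mg/L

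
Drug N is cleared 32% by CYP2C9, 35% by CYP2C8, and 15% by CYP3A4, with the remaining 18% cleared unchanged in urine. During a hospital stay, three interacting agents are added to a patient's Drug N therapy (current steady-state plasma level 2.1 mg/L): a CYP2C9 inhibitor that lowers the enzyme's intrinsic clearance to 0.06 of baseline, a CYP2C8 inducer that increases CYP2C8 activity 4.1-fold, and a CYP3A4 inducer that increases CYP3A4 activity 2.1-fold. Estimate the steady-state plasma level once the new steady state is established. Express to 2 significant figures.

1.1 mg/L

The CYP2C9 pathway (32% of clearance) drops to 0.06× activity: 0.32 × 0.06 = 0.0192.
The CYP2C8 pathway (35% of clearance) is boosted to 4.1× activity: 0.35 × 4.1 = 1.435.
The CYP3A4 pathway (15% of clearance) is boosted to 2.1× activity: 0.15 × 2.1 = 0.315.
The remaining 18% of clearance is unaffected.
New clearance relative to baseline: 0.0192 + 1.435 + 0.315 + 0.18 = 1.9492.
Dividing the baseline by the relative clearance: 2.1 / 1.9492 = 1.1 mg/L.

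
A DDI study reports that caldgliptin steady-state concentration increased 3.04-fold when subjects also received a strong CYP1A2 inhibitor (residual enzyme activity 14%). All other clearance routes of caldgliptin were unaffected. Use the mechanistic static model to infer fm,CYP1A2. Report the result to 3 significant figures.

0.780

CL'/CL = 1 / 3.04 = 0.3289
0.14·fm + (1 − fm) = 0.3289
fm = (0.3289 − 1) / (0.14 − 1) = 0.780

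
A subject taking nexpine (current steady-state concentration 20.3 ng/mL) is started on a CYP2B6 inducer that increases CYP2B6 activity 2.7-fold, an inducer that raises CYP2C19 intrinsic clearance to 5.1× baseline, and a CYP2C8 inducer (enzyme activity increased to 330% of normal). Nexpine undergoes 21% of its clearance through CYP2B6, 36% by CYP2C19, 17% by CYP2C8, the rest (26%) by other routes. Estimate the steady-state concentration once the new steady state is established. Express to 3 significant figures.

6.30 ng/mL

The CYP2B6 pathway (21% of clearance) increases to 2.7× activity: 0.21 × 2.7 = 0.567.
The CYP2C19 pathway (36% of clearance) is boosted to 5.1× activity: 0.36 × 5.1 = 1.836.
The CYP2C8 pathway (17% of clearance) increases to 3.3× activity: 0.17 × 3.3 = 0.561.
The remaining 26% of clearance is unaffected.
New clearance relative to baseline: 0.567 + 1.836 + 0.561 + 0.26 = 3.224.
Dividing the baseline by the relative clearance: 20.3 / 3.224 = 6.30 ng/mL.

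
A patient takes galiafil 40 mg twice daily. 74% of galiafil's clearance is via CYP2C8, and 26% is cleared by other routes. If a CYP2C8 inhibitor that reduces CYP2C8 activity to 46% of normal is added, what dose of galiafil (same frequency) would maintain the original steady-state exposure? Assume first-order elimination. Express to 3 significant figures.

24.0 mg

The CYP2C8 pathway (74% of clearance) falls to 0.46× activity: 0.74 × 0.46 = 0.3404.
The remaining 26% of clearance is unaffected.
New clearance relative to baseline: 0.3404 + 0.26 = 0.6004.
Exposure is unchanged when dose changes in proportion to clearance. New dose = 40 mg × 0.6004 = 24.0 mg.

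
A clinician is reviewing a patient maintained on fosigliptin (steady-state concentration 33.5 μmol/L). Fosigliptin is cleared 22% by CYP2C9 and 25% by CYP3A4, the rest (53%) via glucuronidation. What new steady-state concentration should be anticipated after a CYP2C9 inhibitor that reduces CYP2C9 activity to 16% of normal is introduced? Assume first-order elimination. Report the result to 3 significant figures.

41.1 μmol/L

The CYP2C9 pathway (22% of clearance) drops to 0.16× activity: 0.22 × 0.16 = 0.0352.
CYP3A4 (25%) and the residual 53% are unaffected.
CL_new/CL_old = 0.0352 + 0.25 + 0.53 = 0.8152.
New steady-state concentration = baseline ÷ relative clearance = 33.5 / 0.8152 = 41.1 μmol/L.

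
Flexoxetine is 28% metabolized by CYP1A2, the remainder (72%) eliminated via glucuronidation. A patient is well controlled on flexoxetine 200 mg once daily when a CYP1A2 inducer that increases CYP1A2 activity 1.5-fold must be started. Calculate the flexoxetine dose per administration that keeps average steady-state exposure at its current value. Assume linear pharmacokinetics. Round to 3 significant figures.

228 mg

The CYP1A2 pathway (28% of clearance) is boosted to 1.5× activity: 0.28 × 1.5 = 0.42.
Non-CYP routes (72%) are unchanged.
Relative clearance = 0.42 + 0.72 = 1.14.
Exposure is unchanged when dose changes in proportion to clearance. New dose = 200 mg × 1.14 = 228 mg.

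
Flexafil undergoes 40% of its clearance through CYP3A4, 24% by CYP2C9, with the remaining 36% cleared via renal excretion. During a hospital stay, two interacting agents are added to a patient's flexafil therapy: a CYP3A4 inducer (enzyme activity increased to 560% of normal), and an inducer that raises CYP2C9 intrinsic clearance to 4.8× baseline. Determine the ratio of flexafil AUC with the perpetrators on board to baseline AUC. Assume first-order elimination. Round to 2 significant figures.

0.27

The CYP3A4 pathway (40% of clearance) is boosted to 5.6× activity: 0.4 × 5.6 = 2.24.
The CYP2C9 pathway (24% of clearance) increases to 4.8× activity: 0.24 × 4.8 = 1.152.
Non-CYP routes (36%) are unchanged.
New clearance relative to baseline: 2.24 + 1.152 + 0.36 = 3.752.
Because AUC varies inversely with clearance, the combined effect is 1 / 3.752 = 0.27.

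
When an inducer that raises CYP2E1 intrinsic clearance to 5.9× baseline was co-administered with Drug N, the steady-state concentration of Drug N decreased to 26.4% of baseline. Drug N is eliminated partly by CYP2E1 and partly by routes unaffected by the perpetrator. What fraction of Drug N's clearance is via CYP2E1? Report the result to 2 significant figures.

0.57

Let fm be the CYP2E1 fraction. New clearance relative to baseline = fm × 5.9 + (1 − fm).
Steady-state concentration ratio = 1 / (new CL fraction), so new CL fraction = 1 / 0.264 = 3.788.
fm × 5.9 + 1 − fm = 3.788  ⇒  fm × (5.9 − 1) = 2.788  ⇒  fm = 0.57.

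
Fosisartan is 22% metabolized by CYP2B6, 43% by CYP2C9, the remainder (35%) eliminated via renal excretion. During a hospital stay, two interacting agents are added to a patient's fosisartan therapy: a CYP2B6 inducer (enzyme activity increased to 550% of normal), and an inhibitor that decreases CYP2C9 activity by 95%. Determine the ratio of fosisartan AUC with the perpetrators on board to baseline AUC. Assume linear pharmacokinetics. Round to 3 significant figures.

The CYP2B6 pathway (22% of clearance) is boosted to 5.5× activity: 0.22 × 5.5 = 1.21.
The CYP2C9 pathway (43% of clearance) drops to 0.05× activity: 0.43 × 0.05 = 0.0215.
Non-CYP routes (35%) are unchanged.
Relative clearance = 1.21 + 0.0215 + 0.35 = 1.5815.
Net AUC ratio = 1 / 1.5815 = 0.632.

0.632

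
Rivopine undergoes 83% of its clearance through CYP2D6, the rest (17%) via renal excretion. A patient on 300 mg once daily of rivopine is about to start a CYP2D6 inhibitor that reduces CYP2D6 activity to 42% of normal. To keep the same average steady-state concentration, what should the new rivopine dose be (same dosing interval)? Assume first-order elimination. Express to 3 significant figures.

156 mg

The CYP2D6 pathway (83% of clearance) is reduced to 0.42× activity: 0.83 × 0.42 = 0.3486.
The remaining 17% of clearance is unaffected.
New clearance relative to baseline: 0.3486 + 0.17 = 0.5186.
Exposure is unchanged when dose changes in proportion to clearance. New dose = 300 mg × 0.5186 = 156 mg.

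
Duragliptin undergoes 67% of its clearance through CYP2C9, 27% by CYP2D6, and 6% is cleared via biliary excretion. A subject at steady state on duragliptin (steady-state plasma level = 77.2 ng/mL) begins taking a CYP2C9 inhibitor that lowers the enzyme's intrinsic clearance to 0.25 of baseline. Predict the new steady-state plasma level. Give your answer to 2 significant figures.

1.6 × 10² ng/mL

The CYP2C9 pathway (67% of clearance) drops to 0.25× activity: 0.67 × 0.25 = 0.1675.
CYP2D6 (27%) and the residual 6% are unaffected.
Relative clearance = 0.1675 + 0.27 + 0.06 = 0.4975.
With dosing unchanged, steady-state plasma level scales as 1/CL: 77.2 / 0.4975 = 1.6 × 10² ng/mL.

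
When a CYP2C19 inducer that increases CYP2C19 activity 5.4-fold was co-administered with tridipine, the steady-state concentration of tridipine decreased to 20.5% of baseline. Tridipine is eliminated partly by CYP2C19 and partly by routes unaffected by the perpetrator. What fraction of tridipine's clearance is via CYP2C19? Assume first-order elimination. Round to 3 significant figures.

Write x for the fraction cleared via CYP2C19. The observed steady-state concentration change means clearance rose to 1/0.205 = 4.878 of baseline.
Only the CYP2C19 route changed, so 4.878 = x·5.4 + (1 − x), giving x = 0.881.

0.881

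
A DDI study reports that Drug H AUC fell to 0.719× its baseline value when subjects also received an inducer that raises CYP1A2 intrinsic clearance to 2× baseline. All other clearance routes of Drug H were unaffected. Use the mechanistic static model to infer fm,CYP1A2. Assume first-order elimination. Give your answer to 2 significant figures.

CL'/CL = 1 / 0.719 = 1.391
2·fm + (1 − fm) = 1.391
fm = (1.391 − 1) / (2 − 1) = 0.39

0.39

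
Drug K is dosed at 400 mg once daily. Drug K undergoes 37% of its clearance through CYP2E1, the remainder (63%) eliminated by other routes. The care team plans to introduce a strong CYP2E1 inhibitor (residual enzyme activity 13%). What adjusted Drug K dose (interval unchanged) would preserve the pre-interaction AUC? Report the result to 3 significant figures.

271 mg

The CYP2E1 pathway (37% of clearance) is reduced to 0.13× activity: 0.37 × 0.13 = 0.0481.
Non-CYP routes (63%) are unchanged.
New clearance relative to baseline: 0.0481 + 0.63 = 0.6781.
To maintain the same steady-state level, dose must scale with clearance: new dose = 400 × 0.6781 = 271 mg.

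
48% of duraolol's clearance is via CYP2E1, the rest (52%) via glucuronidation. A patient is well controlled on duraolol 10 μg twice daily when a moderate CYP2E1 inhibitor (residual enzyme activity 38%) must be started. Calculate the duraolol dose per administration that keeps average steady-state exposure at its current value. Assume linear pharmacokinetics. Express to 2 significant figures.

CYP2E1: 0.48 × 0.38 = 0.1824
Other: 0.52 (unchanged)
CL_new/CL_old = 0.1824 + 0.52 = 0.7024.
To maintain the same steady-state level, dose must scale with clearance: new dose = 10 × 0.7024 = 7.0 μg.

7.0 μg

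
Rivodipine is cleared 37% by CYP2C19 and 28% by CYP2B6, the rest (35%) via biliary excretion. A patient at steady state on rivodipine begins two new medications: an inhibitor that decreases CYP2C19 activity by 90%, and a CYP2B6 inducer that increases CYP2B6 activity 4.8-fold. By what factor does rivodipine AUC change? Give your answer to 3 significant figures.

CYP2C19: 0.37 × 0.1 = 0.037
CYP2B6: 0.28 × 4.8 = 1.344
Other: 0.35 (unchanged)
New clearance relative to baseline: 0.037 + 1.344 + 0.35 = 1.731.
Net AUC ratio = 1 / 1.731 = 0.578.

0.578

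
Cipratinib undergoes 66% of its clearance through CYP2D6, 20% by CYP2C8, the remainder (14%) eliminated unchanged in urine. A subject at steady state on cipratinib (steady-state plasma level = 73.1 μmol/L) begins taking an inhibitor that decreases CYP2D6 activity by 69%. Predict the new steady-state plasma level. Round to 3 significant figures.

134 μmol/L

The CYP2D6 pathway (66% of clearance) drops to 0.31× activity: 0.66 × 0.31 = 0.2046.
CYP2C8 (20%) and the residual 14% are unaffected.
CL_new/CL_old = 0.2046 + 0.2 + 0.14 = 0.5446.
Steady-state plasma level ∝ 1/CL, so new value = 73.1 / 0.5446 = 134 μmol/L.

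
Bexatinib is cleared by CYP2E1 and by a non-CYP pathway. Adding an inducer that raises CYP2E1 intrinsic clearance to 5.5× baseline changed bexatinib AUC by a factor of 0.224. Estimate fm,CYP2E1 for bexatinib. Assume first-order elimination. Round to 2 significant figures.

0.77

Let x = fm,CYP2E1. Because AUC ∝ 1/CL, relative clearance rose to 1/0.224 = 4.464.
Setting x·5.5 + (1 − x) = 4.464 and solving: x = (4.464 − 1)/(5.5 − 1) = 0.77.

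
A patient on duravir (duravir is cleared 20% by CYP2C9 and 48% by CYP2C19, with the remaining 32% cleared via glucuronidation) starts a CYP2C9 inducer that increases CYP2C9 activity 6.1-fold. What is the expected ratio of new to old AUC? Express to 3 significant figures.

The CYP2C9 pathway (20% of clearance) increases to 6.1× activity: 0.2 × 6.1 = 1.22.
CYP2C19 (48%) and the residual 32% are unaffected.
Relative clearance = 1.22 + 0.48 + 0.32 = 2.02.
AUC is inversely proportional to clearance, so the fold-change is 1 / 2.02 = 0.495.

0.495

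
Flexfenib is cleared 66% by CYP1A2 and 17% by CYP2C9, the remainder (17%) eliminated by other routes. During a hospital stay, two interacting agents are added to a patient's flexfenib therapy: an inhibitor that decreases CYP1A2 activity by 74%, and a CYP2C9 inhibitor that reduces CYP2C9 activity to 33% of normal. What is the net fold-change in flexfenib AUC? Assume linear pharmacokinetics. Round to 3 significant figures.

2.51

CYP1A2: 0.66 × 0.26 = 0.1716
CYP2C9: 0.17 × 0.33 = 0.0561
Other: 0.17 (unchanged)
New clearance relative to baseline: 0.1716 + 0.0561 + 0.17 = 0.3977.
Because AUC varies inversely with clearance, the combined effect is 1 / 0.3977 = 2.51.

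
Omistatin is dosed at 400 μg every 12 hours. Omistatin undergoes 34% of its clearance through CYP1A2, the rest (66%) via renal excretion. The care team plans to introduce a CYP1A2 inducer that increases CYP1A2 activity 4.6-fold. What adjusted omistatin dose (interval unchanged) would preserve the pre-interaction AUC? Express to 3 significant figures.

890 μg

The CYP1A2 pathway (34% of clearance) increases to 4.6× activity: 0.34 × 4.6 = 1.564.
The remaining 66% of clearance is unaffected.
New clearance relative to baseline: 1.564 + 0.66 = 2.224.
Exposure is unchanged when dose changes in proportion to clearance. New dose = 400 μg × 2.224 = 890 μg.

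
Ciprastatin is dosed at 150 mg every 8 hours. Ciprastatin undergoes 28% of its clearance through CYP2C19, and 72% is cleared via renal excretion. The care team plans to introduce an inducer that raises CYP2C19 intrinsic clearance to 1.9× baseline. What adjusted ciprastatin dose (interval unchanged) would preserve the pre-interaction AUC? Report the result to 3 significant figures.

188 mg

The CYP2C19 pathway (28% of clearance) rises to 1.9× activity: 0.28 × 1.9 = 0.532.
The remaining 72% of clearance is unaffected.
CL_new/CL_old = 0.532 + 0.72 = 1.252.
Exposure is unchanged when dose changes in proportion to clearance. New dose = 150 mg × 1.252 = 188 mg.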